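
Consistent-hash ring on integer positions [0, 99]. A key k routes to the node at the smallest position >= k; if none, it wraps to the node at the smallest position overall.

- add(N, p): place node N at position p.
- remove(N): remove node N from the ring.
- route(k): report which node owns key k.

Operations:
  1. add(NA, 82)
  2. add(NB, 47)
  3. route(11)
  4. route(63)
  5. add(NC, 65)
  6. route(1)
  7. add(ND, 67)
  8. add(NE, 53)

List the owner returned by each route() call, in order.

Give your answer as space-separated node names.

Op 1: add NA@82 -> ring=[82:NA]
Op 2: add NB@47 -> ring=[47:NB,82:NA]
Op 3: route key 11: smallest pos >= 11 is 47 -> NB
Op 4: route key 63: smallest pos >= 63 is 82 -> NA
Op 5: add NC@65 -> ring=[47:NB,65:NC,82:NA]
Op 6: route key 1: smallest pos >= 1 is 47 -> NB
Op 7: add ND@67 -> ring=[47:NB,65:NC,67:ND,82:NA]
Op 8: add NE@53 -> ring=[47:NB,53:NE,65:NC,67:ND,82:NA]

Answer: NB NA NB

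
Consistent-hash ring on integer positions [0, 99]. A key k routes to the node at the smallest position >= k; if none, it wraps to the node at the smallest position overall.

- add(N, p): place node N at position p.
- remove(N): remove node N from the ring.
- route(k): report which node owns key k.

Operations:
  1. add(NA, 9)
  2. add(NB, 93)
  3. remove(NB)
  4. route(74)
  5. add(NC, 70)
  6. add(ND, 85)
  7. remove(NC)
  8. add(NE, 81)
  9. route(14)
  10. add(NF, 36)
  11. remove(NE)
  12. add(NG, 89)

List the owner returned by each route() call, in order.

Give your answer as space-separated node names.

Answer: NA NE

Derivation:
Op 1: add NA@9 -> ring=[9:NA]
Op 2: add NB@93 -> ring=[9:NA,93:NB]
Op 3: remove NB -> ring=[9:NA]
Op 4: route key 74: none >= 74, wrap to smallest pos 9 -> NA
Op 5: add NC@70 -> ring=[9:NA,70:NC]
Op 6: add ND@85 -> ring=[9:NA,70:NC,85:ND]
Op 7: remove NC -> ring=[9:NA,85:ND]
Op 8: add NE@81 -> ring=[9:NA,81:NE,85:ND]
Op 9: route key 14: smallest pos >= 14 is 81 -> NE
Op 10: add NF@36 -> ring=[9:NA,36:NF,81:NE,85:ND]
Op 11: remove NE -> ring=[9:NA,36:NF,85:ND]
Op 12: add NG@89 -> ring=[9:NA,36:NF,85:ND,89:NG]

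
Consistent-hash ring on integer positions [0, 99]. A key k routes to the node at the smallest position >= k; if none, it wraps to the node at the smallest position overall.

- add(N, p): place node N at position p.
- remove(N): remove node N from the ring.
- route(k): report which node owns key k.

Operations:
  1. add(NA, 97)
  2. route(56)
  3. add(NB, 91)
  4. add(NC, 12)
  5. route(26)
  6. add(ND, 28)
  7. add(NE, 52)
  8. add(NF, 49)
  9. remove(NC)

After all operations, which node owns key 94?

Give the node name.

Answer: NA

Derivation:
Op 1: add NA@97 -> ring=[97:NA]
Op 2: route key 56: smallest pos >= 56 is 97 -> NA
Op 3: add NB@91 -> ring=[91:NB,97:NA]
Op 4: add NC@12 -> ring=[12:NC,91:NB,97:NA]
Op 5: route key 26: smallest pos >= 26 is 91 -> NB
Op 6: add ND@28 -> ring=[12:NC,28:ND,91:NB,97:NA]
Op 7: add NE@52 -> ring=[12:NC,28:ND,52:NE,91:NB,97:NA]
Op 8: add NF@49 -> ring=[12:NC,28:ND,49:NF,52:NE,91:NB,97:NA]
Op 9: remove NC -> ring=[28:ND,49:NF,52:NE,91:NB,97:NA]
Final route key 94: smallest pos >= 94 is 97 -> NA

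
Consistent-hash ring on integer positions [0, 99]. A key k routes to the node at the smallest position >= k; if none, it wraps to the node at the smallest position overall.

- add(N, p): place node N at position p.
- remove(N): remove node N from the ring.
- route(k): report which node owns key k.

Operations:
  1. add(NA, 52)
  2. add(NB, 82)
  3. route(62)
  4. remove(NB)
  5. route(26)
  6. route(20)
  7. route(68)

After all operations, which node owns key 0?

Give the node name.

Answer: NA

Derivation:
Op 1: add NA@52 -> ring=[52:NA]
Op 2: add NB@82 -> ring=[52:NA,82:NB]
Op 3: route key 62: smallest pos >= 62 is 82 -> NB
Op 4: remove NB -> ring=[52:NA]
Op 5: route key 26: smallest pos >= 26 is 52 -> NA
Op 6: route key 20: smallest pos >= 20 is 52 -> NA
Op 7: route key 68: none >= 68, wrap to smallest pos 52 -> NA
Final route key 0: smallest pos >= 0 is 52 -> NA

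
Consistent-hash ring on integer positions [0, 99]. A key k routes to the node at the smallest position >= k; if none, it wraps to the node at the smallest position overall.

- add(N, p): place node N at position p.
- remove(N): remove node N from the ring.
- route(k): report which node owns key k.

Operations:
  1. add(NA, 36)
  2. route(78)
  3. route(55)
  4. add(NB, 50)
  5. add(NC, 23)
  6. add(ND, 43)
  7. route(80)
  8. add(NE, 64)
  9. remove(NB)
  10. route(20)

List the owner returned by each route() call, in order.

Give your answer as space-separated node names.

Answer: NA NA NC NC

Derivation:
Op 1: add NA@36 -> ring=[36:NA]
Op 2: route key 78: none >= 78, wrap to smallest pos 36 -> NA
Op 3: route key 55: none >= 55, wrap to smallest pos 36 -> NA
Op 4: add NB@50 -> ring=[36:NA,50:NB]
Op 5: add NC@23 -> ring=[23:NC,36:NA,50:NB]
Op 6: add ND@43 -> ring=[23:NC,36:NA,43:ND,50:NB]
Op 7: route key 80: none >= 80, wrap to smallest pos 23 -> NC
Op 8: add NE@64 -> ring=[23:NC,36:NA,43:ND,50:NB,64:NE]
Op 9: remove NB -> ring=[23:NC,36:NA,43:ND,64:NE]
Op 10: route key 20: smallest pos >= 20 is 23 -> NC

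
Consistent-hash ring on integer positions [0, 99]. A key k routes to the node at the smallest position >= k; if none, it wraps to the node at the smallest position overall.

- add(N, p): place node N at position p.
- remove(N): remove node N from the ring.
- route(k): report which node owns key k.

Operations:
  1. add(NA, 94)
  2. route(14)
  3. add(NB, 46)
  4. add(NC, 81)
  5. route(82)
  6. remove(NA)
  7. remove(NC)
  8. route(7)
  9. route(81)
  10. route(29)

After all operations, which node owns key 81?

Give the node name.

Answer: NB

Derivation:
Op 1: add NA@94 -> ring=[94:NA]
Op 2: route key 14: smallest pos >= 14 is 94 -> NA
Op 3: add NB@46 -> ring=[46:NB,94:NA]
Op 4: add NC@81 -> ring=[46:NB,81:NC,94:NA]
Op 5: route key 82: smallest pos >= 82 is 94 -> NA
Op 6: remove NA -> ring=[46:NB,81:NC]
Op 7: remove NC -> ring=[46:NB]
Op 8: route key 7: smallest pos >= 7 is 46 -> NB
Op 9: route key 81: none >= 81, wrap to smallest pos 46 -> NB
Op 10: route key 29: smallest pos >= 29 is 46 -> NB
Final route key 81: none >= 81, wrap to smallest pos 46 -> NB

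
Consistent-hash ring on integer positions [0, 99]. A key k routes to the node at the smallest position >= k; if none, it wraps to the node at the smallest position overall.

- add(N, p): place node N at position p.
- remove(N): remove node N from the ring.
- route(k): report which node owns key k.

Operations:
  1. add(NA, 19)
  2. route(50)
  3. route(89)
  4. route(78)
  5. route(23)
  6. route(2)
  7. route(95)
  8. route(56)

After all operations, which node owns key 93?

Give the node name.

Answer: NA

Derivation:
Op 1: add NA@19 -> ring=[19:NA]
Op 2: route key 50: none >= 50, wrap to smallest pos 19 -> NA
Op 3: route key 89: none >= 89, wrap to smallest pos 19 -> NA
Op 4: route key 78: none >= 78, wrap to smallest pos 19 -> NA
Op 5: route key 23: none >= 23, wrap to smallest pos 19 -> NA
Op 6: route key 2: smallest pos >= 2 is 19 -> NA
Op 7: route key 95: none >= 95, wrap to smallest pos 19 -> NA
Op 8: route key 56: none >= 56, wrap to smallest pos 19 -> NA
Final route key 93: none >= 93, wrap to smallest pos 19 -> NA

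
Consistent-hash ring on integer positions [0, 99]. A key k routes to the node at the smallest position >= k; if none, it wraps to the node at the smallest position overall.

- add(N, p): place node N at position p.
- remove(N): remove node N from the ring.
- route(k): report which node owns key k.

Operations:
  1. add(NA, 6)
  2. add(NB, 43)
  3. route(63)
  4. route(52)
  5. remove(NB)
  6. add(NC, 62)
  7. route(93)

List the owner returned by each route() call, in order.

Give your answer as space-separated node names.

Answer: NA NA NA

Derivation:
Op 1: add NA@6 -> ring=[6:NA]
Op 2: add NB@43 -> ring=[6:NA,43:NB]
Op 3: route key 63: none >= 63, wrap to smallest pos 6 -> NA
Op 4: route key 52: none >= 52, wrap to smallest pos 6 -> NA
Op 5: remove NB -> ring=[6:NA]
Op 6: add NC@62 -> ring=[6:NA,62:NC]
Op 7: route key 93: none >= 93, wrap to smallest pos 6 -> NA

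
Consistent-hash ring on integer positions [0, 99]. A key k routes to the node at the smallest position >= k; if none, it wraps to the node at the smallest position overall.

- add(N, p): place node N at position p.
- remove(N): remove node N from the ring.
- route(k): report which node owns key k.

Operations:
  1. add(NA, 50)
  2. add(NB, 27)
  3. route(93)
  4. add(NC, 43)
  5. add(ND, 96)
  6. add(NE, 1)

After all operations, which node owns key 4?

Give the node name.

Answer: NB

Derivation:
Op 1: add NA@50 -> ring=[50:NA]
Op 2: add NB@27 -> ring=[27:NB,50:NA]
Op 3: route key 93: none >= 93, wrap to smallest pos 27 -> NB
Op 4: add NC@43 -> ring=[27:NB,43:NC,50:NA]
Op 5: add ND@96 -> ring=[27:NB,43:NC,50:NA,96:ND]
Op 6: add NE@1 -> ring=[1:NE,27:NB,43:NC,50:NA,96:ND]
Final route key 4: smallest pos >= 4 is 27 -> NB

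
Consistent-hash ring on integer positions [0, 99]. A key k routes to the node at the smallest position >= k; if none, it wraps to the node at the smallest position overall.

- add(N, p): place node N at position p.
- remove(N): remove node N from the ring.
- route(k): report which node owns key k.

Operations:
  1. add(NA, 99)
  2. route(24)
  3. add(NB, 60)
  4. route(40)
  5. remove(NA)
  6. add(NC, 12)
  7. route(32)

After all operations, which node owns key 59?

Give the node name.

Op 1: add NA@99 -> ring=[99:NA]
Op 2: route key 24: smallest pos >= 24 is 99 -> NA
Op 3: add NB@60 -> ring=[60:NB,99:NA]
Op 4: route key 40: smallest pos >= 40 is 60 -> NB
Op 5: remove NA -> ring=[60:NB]
Op 6: add NC@12 -> ring=[12:NC,60:NB]
Op 7: route key 32: smallest pos >= 32 is 60 -> NB
Final route key 59: smallest pos >= 59 is 60 -> NB

Answer: NB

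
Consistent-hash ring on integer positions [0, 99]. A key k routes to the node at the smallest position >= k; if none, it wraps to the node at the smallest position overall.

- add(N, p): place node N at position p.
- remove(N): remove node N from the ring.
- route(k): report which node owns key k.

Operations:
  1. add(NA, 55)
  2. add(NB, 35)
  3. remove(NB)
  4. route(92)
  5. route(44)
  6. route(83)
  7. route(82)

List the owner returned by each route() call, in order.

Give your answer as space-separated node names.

Op 1: add NA@55 -> ring=[55:NA]
Op 2: add NB@35 -> ring=[35:NB,55:NA]
Op 3: remove NB -> ring=[55:NA]
Op 4: route key 92: none >= 92, wrap to smallest pos 55 -> NA
Op 5: route key 44: smallest pos >= 44 is 55 -> NA
Op 6: route key 83: none >= 83, wrap to smallest pos 55 -> NA
Op 7: route key 82: none >= 82, wrap to smallest pos 55 -> NA

Answer: NA NA NA NA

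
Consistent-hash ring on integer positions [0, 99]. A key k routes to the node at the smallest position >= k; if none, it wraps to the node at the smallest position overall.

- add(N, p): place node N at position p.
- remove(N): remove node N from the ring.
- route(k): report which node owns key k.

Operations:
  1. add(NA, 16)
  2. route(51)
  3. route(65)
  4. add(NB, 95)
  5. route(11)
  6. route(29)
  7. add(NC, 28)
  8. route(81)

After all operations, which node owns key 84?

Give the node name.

Op 1: add NA@16 -> ring=[16:NA]
Op 2: route key 51: none >= 51, wrap to smallest pos 16 -> NA
Op 3: route key 65: none >= 65, wrap to smallest pos 16 -> NA
Op 4: add NB@95 -> ring=[16:NA,95:NB]
Op 5: route key 11: smallest pos >= 11 is 16 -> NA
Op 6: route key 29: smallest pos >= 29 is 95 -> NB
Op 7: add NC@28 -> ring=[16:NA,28:NC,95:NB]
Op 8: route key 81: smallest pos >= 81 is 95 -> NB
Final route key 84: smallest pos >= 84 is 95 -> NB

Answer: NB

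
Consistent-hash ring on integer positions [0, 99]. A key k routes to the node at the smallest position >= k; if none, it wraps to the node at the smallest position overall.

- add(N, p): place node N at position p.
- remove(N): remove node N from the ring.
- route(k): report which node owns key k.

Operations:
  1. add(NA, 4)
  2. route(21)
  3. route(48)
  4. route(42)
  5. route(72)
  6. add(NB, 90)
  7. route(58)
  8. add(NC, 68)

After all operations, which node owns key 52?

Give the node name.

Answer: NC

Derivation:
Op 1: add NA@4 -> ring=[4:NA]
Op 2: route key 21: none >= 21, wrap to smallest pos 4 -> NA
Op 3: route key 48: none >= 48, wrap to smallest pos 4 -> NA
Op 4: route key 42: none >= 42, wrap to smallest pos 4 -> NA
Op 5: route key 72: none >= 72, wrap to smallest pos 4 -> NA
Op 6: add NB@90 -> ring=[4:NA,90:NB]
Op 7: route key 58: smallest pos >= 58 is 90 -> NB
Op 8: add NC@68 -> ring=[4:NA,68:NC,90:NB]
Final route key 52: smallest pos >= 52 is 68 -> NC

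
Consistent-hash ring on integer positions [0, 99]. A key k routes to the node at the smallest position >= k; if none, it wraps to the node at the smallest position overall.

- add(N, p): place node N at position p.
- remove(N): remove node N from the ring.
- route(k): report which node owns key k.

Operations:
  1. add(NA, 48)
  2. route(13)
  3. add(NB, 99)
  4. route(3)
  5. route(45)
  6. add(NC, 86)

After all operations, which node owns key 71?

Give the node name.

Op 1: add NA@48 -> ring=[48:NA]
Op 2: route key 13: smallest pos >= 13 is 48 -> NA
Op 3: add NB@99 -> ring=[48:NA,99:NB]
Op 4: route key 3: smallest pos >= 3 is 48 -> NA
Op 5: route key 45: smallest pos >= 45 is 48 -> NA
Op 6: add NC@86 -> ring=[48:NA,86:NC,99:NB]
Final route key 71: smallest pos >= 71 is 86 -> NC

Answer: NC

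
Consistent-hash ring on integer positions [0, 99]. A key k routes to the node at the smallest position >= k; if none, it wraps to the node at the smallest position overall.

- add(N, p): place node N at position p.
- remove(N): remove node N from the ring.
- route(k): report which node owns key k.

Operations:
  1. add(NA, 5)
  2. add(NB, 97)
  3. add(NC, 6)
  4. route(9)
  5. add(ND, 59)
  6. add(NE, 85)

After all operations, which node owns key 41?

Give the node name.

Answer: ND

Derivation:
Op 1: add NA@5 -> ring=[5:NA]
Op 2: add NB@97 -> ring=[5:NA,97:NB]
Op 3: add NC@6 -> ring=[5:NA,6:NC,97:NB]
Op 4: route key 9: smallest pos >= 9 is 97 -> NB
Op 5: add ND@59 -> ring=[5:NA,6:NC,59:ND,97:NB]
Op 6: add NE@85 -> ring=[5:NA,6:NC,59:ND,85:NE,97:NB]
Final route key 41: smallest pos >= 41 is 59 -> ND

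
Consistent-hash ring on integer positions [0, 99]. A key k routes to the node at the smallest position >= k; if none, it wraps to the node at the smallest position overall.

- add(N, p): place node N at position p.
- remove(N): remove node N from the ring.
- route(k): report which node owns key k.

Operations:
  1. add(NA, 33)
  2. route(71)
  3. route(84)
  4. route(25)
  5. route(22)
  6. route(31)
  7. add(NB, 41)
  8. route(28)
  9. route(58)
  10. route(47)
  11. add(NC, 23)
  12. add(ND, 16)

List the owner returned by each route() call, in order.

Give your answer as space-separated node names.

Answer: NA NA NA NA NA NA NA NA

Derivation:
Op 1: add NA@33 -> ring=[33:NA]
Op 2: route key 71: none >= 71, wrap to smallest pos 33 -> NA
Op 3: route key 84: none >= 84, wrap to smallest pos 33 -> NA
Op 4: route key 25: smallest pos >= 25 is 33 -> NA
Op 5: route key 22: smallest pos >= 22 is 33 -> NA
Op 6: route key 31: smallest pos >= 31 is 33 -> NA
Op 7: add NB@41 -> ring=[33:NA,41:NB]
Op 8: route key 28: smallest pos >= 28 is 33 -> NA
Op 9: route key 58: none >= 58, wrap to smallest pos 33 -> NA
Op 10: route key 47: none >= 47, wrap to smallest pos 33 -> NA
Op 11: add NC@23 -> ring=[23:NC,33:NA,41:NB]
Op 12: add ND@16 -> ring=[16:ND,23:NC,33:NA,41:NB]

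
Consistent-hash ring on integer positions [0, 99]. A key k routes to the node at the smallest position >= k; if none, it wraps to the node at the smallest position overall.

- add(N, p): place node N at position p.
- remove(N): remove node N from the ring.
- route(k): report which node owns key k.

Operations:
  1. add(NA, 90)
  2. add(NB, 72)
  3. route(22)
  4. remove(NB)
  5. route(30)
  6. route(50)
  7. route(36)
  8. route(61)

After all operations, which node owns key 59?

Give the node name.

Op 1: add NA@90 -> ring=[90:NA]
Op 2: add NB@72 -> ring=[72:NB,90:NA]
Op 3: route key 22: smallest pos >= 22 is 72 -> NB
Op 4: remove NB -> ring=[90:NA]
Op 5: route key 30: smallest pos >= 30 is 90 -> NA
Op 6: route key 50: smallest pos >= 50 is 90 -> NA
Op 7: route key 36: smallest pos >= 36 is 90 -> NA
Op 8: route key 61: smallest pos >= 61 is 90 -> NA
Final route key 59: smallest pos >= 59 is 90 -> NA

Answer: NA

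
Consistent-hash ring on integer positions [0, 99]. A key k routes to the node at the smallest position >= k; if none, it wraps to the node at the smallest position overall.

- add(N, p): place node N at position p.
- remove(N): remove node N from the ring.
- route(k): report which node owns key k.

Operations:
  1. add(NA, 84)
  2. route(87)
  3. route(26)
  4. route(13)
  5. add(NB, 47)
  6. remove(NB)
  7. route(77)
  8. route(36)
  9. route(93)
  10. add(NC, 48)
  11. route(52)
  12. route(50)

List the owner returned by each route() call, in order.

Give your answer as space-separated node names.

Answer: NA NA NA NA NA NA NA NA

Derivation:
Op 1: add NA@84 -> ring=[84:NA]
Op 2: route key 87: none >= 87, wrap to smallest pos 84 -> NA
Op 3: route key 26: smallest pos >= 26 is 84 -> NA
Op 4: route key 13: smallest pos >= 13 is 84 -> NA
Op 5: add NB@47 -> ring=[47:NB,84:NA]
Op 6: remove NB -> ring=[84:NA]
Op 7: route key 77: smallest pos >= 77 is 84 -> NA
Op 8: route key 36: smallest pos >= 36 is 84 -> NA
Op 9: route key 93: none >= 93, wrap to smallest pos 84 -> NA
Op 10: add NC@48 -> ring=[48:NC,84:NA]
Op 11: route key 52: smallest pos >= 52 is 84 -> NA
Op 12: route key 50: smallest pos >= 50 is 84 -> NA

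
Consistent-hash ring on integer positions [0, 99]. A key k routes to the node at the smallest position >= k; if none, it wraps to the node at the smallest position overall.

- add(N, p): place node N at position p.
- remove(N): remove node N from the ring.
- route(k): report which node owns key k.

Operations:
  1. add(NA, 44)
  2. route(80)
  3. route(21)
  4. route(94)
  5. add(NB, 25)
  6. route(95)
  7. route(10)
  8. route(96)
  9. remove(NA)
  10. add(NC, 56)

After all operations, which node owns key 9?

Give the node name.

Op 1: add NA@44 -> ring=[44:NA]
Op 2: route key 80: none >= 80, wrap to smallest pos 44 -> NA
Op 3: route key 21: smallest pos >= 21 is 44 -> NA
Op 4: route key 94: none >= 94, wrap to smallest pos 44 -> NA
Op 5: add NB@25 -> ring=[25:NB,44:NA]
Op 6: route key 95: none >= 95, wrap to smallest pos 25 -> NB
Op 7: route key 10: smallest pos >= 10 is 25 -> NB
Op 8: route key 96: none >= 96, wrap to smallest pos 25 -> NB
Op 9: remove NA -> ring=[25:NB]
Op 10: add NC@56 -> ring=[25:NB,56:NC]
Final route key 9: smallest pos >= 9 is 25 -> NB

Answer: NB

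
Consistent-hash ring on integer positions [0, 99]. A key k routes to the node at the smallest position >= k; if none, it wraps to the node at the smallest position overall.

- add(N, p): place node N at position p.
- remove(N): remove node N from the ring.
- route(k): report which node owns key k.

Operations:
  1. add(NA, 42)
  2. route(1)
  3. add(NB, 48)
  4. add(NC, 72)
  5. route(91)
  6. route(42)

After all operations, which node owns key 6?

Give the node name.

Op 1: add NA@42 -> ring=[42:NA]
Op 2: route key 1: smallest pos >= 1 is 42 -> NA
Op 3: add NB@48 -> ring=[42:NA,48:NB]
Op 4: add NC@72 -> ring=[42:NA,48:NB,72:NC]
Op 5: route key 91: none >= 91, wrap to smallest pos 42 -> NA
Op 6: route key 42: smallest pos >= 42 is 42 -> NA
Final route key 6: smallest pos >= 6 is 42 -> NA

Answer: NA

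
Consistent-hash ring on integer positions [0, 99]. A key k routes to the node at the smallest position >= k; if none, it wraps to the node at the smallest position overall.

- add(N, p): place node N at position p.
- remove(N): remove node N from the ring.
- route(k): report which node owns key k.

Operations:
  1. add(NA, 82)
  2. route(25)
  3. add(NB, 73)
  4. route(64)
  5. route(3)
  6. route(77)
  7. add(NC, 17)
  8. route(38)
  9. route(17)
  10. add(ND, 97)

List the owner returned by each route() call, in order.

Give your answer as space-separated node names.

Op 1: add NA@82 -> ring=[82:NA]
Op 2: route key 25: smallest pos >= 25 is 82 -> NA
Op 3: add NB@73 -> ring=[73:NB,82:NA]
Op 4: route key 64: smallest pos >= 64 is 73 -> NB
Op 5: route key 3: smallest pos >= 3 is 73 -> NB
Op 6: route key 77: smallest pos >= 77 is 82 -> NA
Op 7: add NC@17 -> ring=[17:NC,73:NB,82:NA]
Op 8: route key 38: smallest pos >= 38 is 73 -> NB
Op 9: route key 17: smallest pos >= 17 is 17 -> NC
Op 10: add ND@97 -> ring=[17:NC,73:NB,82:NA,97:ND]

Answer: NA NB NB NA NB NC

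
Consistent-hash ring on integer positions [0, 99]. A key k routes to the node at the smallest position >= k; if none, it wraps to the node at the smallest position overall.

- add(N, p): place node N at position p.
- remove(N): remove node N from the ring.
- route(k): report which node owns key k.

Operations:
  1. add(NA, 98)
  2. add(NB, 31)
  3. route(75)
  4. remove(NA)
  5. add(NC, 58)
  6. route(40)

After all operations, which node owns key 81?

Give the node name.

Op 1: add NA@98 -> ring=[98:NA]
Op 2: add NB@31 -> ring=[31:NB,98:NA]
Op 3: route key 75: smallest pos >= 75 is 98 -> NA
Op 4: remove NA -> ring=[31:NB]
Op 5: add NC@58 -> ring=[31:NB,58:NC]
Op 6: route key 40: smallest pos >= 40 is 58 -> NC
Final route key 81: none >= 81, wrap to smallest pos 31 -> NB

Answer: NB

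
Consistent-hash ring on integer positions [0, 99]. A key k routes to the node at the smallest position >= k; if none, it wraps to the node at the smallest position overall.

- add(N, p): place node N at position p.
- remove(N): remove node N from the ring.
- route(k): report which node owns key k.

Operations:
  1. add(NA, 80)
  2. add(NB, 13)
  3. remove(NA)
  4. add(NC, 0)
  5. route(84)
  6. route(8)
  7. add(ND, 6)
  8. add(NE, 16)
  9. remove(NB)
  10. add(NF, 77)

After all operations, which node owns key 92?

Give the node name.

Answer: NC

Derivation:
Op 1: add NA@80 -> ring=[80:NA]
Op 2: add NB@13 -> ring=[13:NB,80:NA]
Op 3: remove NA -> ring=[13:NB]
Op 4: add NC@0 -> ring=[0:NC,13:NB]
Op 5: route key 84: none >= 84, wrap to smallest pos 0 -> NC
Op 6: route key 8: smallest pos >= 8 is 13 -> NB
Op 7: add ND@6 -> ring=[0:NC,6:ND,13:NB]
Op 8: add NE@16 -> ring=[0:NC,6:ND,13:NB,16:NE]
Op 9: remove NB -> ring=[0:NC,6:ND,16:NE]
Op 10: add NF@77 -> ring=[0:NC,6:ND,16:NE,77:NF]
Final route key 92: none >= 92, wrap to smallest pos 0 -> NC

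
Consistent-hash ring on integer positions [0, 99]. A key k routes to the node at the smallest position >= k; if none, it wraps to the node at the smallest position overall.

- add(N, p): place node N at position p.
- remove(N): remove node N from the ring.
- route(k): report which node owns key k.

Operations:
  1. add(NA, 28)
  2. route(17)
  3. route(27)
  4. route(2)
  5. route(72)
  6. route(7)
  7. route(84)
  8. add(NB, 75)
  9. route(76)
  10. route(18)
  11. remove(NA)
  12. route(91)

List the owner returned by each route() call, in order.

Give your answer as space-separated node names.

Op 1: add NA@28 -> ring=[28:NA]
Op 2: route key 17: smallest pos >= 17 is 28 -> NA
Op 3: route key 27: smallest pos >= 27 is 28 -> NA
Op 4: route key 2: smallest pos >= 2 is 28 -> NA
Op 5: route key 72: none >= 72, wrap to smallest pos 28 -> NA
Op 6: route key 7: smallest pos >= 7 is 28 -> NA
Op 7: route key 84: none >= 84, wrap to smallest pos 28 -> NA
Op 8: add NB@75 -> ring=[28:NA,75:NB]
Op 9: route key 76: none >= 76, wrap to smallest pos 28 -> NA
Op 10: route key 18: smallest pos >= 18 is 28 -> NA
Op 11: remove NA -> ring=[75:NB]
Op 12: route key 91: none >= 91, wrap to smallest pos 75 -> NB

Answer: NA NA NA NA NA NA NA NA NB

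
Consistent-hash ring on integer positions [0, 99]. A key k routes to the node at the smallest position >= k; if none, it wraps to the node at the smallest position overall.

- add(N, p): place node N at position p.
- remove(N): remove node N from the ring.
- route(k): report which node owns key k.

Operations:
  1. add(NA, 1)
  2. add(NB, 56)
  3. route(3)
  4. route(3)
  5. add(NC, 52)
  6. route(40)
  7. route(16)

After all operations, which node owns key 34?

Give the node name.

Op 1: add NA@1 -> ring=[1:NA]
Op 2: add NB@56 -> ring=[1:NA,56:NB]
Op 3: route key 3: smallest pos >= 3 is 56 -> NB
Op 4: route key 3: smallest pos >= 3 is 56 -> NB
Op 5: add NC@52 -> ring=[1:NA,52:NC,56:NB]
Op 6: route key 40: smallest pos >= 40 is 52 -> NC
Op 7: route key 16: smallest pos >= 16 is 52 -> NC
Final route key 34: smallest pos >= 34 is 52 -> NC

Answer: NC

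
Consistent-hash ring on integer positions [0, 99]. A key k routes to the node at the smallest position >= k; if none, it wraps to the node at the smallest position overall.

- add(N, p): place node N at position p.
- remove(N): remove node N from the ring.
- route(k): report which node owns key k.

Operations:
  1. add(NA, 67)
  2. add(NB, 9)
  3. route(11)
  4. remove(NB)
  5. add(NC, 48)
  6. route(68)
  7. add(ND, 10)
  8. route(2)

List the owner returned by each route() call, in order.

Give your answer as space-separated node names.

Answer: NA NC ND

Derivation:
Op 1: add NA@67 -> ring=[67:NA]
Op 2: add NB@9 -> ring=[9:NB,67:NA]
Op 3: route key 11: smallest pos >= 11 is 67 -> NA
Op 4: remove NB -> ring=[67:NA]
Op 5: add NC@48 -> ring=[48:NC,67:NA]
Op 6: route key 68: none >= 68, wrap to smallest pos 48 -> NC
Op 7: add ND@10 -> ring=[10:ND,48:NC,67:NA]
Op 8: route key 2: smallest pos >= 2 is 10 -> ND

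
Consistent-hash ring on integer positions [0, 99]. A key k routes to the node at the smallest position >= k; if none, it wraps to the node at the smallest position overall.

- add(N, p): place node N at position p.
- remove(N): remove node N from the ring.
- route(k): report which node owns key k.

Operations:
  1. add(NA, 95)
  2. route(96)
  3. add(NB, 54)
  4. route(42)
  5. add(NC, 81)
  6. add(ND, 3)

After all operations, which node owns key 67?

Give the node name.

Op 1: add NA@95 -> ring=[95:NA]
Op 2: route key 96: none >= 96, wrap to smallest pos 95 -> NA
Op 3: add NB@54 -> ring=[54:NB,95:NA]
Op 4: route key 42: smallest pos >= 42 is 54 -> NB
Op 5: add NC@81 -> ring=[54:NB,81:NC,95:NA]
Op 6: add ND@3 -> ring=[3:ND,54:NB,81:NC,95:NA]
Final route key 67: smallest pos >= 67 is 81 -> NC

Answer: NC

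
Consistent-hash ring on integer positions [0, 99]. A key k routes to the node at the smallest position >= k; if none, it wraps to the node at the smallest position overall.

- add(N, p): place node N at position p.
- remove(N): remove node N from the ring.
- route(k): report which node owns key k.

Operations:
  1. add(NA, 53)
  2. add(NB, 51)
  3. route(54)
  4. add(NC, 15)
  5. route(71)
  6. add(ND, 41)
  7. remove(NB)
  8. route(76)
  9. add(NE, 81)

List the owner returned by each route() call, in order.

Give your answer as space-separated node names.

Answer: NB NC NC

Derivation:
Op 1: add NA@53 -> ring=[53:NA]
Op 2: add NB@51 -> ring=[51:NB,53:NA]
Op 3: route key 54: none >= 54, wrap to smallest pos 51 -> NB
Op 4: add NC@15 -> ring=[15:NC,51:NB,53:NA]
Op 5: route key 71: none >= 71, wrap to smallest pos 15 -> NC
Op 6: add ND@41 -> ring=[15:NC,41:ND,51:NB,53:NA]
Op 7: remove NB -> ring=[15:NC,41:ND,53:NA]
Op 8: route key 76: none >= 76, wrap to smallest pos 15 -> NC
Op 9: add NE@81 -> ring=[15:NC,41:ND,53:NA,81:NE]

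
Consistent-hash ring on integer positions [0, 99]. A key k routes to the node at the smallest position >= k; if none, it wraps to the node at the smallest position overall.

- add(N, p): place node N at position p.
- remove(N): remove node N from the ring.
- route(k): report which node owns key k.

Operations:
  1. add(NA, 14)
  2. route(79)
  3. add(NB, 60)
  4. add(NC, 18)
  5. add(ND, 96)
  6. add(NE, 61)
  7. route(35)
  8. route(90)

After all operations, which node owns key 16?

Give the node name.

Answer: NC

Derivation:
Op 1: add NA@14 -> ring=[14:NA]
Op 2: route key 79: none >= 79, wrap to smallest pos 14 -> NA
Op 3: add NB@60 -> ring=[14:NA,60:NB]
Op 4: add NC@18 -> ring=[14:NA,18:NC,60:NB]
Op 5: add ND@96 -> ring=[14:NA,18:NC,60:NB,96:ND]
Op 6: add NE@61 -> ring=[14:NA,18:NC,60:NB,61:NE,96:ND]
Op 7: route key 35: smallest pos >= 35 is 60 -> NB
Op 8: route key 90: smallest pos >= 90 is 96 -> ND
Final route key 16: smallest pos >= 16 is 18 -> NC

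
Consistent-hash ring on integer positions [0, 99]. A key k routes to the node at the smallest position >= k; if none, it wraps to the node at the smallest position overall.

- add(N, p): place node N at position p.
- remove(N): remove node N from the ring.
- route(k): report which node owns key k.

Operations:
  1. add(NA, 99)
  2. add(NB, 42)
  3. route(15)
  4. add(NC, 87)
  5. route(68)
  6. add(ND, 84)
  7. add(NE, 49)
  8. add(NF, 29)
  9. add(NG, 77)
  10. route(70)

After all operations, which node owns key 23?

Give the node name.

Answer: NF

Derivation:
Op 1: add NA@99 -> ring=[99:NA]
Op 2: add NB@42 -> ring=[42:NB,99:NA]
Op 3: route key 15: smallest pos >= 15 is 42 -> NB
Op 4: add NC@87 -> ring=[42:NB,87:NC,99:NA]
Op 5: route key 68: smallest pos >= 68 is 87 -> NC
Op 6: add ND@84 -> ring=[42:NB,84:ND,87:NC,99:NA]
Op 7: add NE@49 -> ring=[42:NB,49:NE,84:ND,87:NC,99:NA]
Op 8: add NF@29 -> ring=[29:NF,42:NB,49:NE,84:ND,87:NC,99:NA]
Op 9: add NG@77 -> ring=[29:NF,42:NB,49:NE,77:NG,84:ND,87:NC,99:NA]
Op 10: route key 70: smallest pos >= 70 is 77 -> NG
Final route key 23: smallest pos >= 23 is 29 -> NF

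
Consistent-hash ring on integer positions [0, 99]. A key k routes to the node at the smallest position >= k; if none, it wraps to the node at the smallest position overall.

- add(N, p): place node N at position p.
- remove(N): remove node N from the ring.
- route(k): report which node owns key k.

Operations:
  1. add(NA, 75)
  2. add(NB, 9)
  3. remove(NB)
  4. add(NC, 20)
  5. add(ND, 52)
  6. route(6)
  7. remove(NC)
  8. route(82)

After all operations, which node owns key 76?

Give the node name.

Op 1: add NA@75 -> ring=[75:NA]
Op 2: add NB@9 -> ring=[9:NB,75:NA]
Op 3: remove NB -> ring=[75:NA]
Op 4: add NC@20 -> ring=[20:NC,75:NA]
Op 5: add ND@52 -> ring=[20:NC,52:ND,75:NA]
Op 6: route key 6: smallest pos >= 6 is 20 -> NC
Op 7: remove NC -> ring=[52:ND,75:NA]
Op 8: route key 82: none >= 82, wrap to smallest pos 52 -> ND
Final route key 76: none >= 76, wrap to smallest pos 52 -> ND

Answer: ND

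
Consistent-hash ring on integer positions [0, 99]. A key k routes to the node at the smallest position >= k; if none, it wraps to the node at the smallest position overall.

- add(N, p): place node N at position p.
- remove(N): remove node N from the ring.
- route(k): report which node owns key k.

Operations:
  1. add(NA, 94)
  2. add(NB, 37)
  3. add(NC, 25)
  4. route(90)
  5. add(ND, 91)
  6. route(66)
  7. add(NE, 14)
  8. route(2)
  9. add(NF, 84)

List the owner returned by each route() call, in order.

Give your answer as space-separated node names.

Op 1: add NA@94 -> ring=[94:NA]
Op 2: add NB@37 -> ring=[37:NB,94:NA]
Op 3: add NC@25 -> ring=[25:NC,37:NB,94:NA]
Op 4: route key 90: smallest pos >= 90 is 94 -> NA
Op 5: add ND@91 -> ring=[25:NC,37:NB,91:ND,94:NA]
Op 6: route key 66: smallest pos >= 66 is 91 -> ND
Op 7: add NE@14 -> ring=[14:NE,25:NC,37:NB,91:ND,94:NA]
Op 8: route key 2: smallest pos >= 2 is 14 -> NE
Op 9: add NF@84 -> ring=[14:NE,25:NC,37:NB,84:NF,91:ND,94:NA]

Answer: NA ND NE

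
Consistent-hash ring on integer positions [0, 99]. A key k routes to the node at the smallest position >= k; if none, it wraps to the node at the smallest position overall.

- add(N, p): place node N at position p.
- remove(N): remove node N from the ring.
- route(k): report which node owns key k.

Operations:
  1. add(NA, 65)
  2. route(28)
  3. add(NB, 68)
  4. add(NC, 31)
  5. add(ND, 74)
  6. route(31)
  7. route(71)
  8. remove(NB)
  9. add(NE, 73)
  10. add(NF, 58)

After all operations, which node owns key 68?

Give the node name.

Answer: NE

Derivation:
Op 1: add NA@65 -> ring=[65:NA]
Op 2: route key 28: smallest pos >= 28 is 65 -> NA
Op 3: add NB@68 -> ring=[65:NA,68:NB]
Op 4: add NC@31 -> ring=[31:NC,65:NA,68:NB]
Op 5: add ND@74 -> ring=[31:NC,65:NA,68:NB,74:ND]
Op 6: route key 31: smallest pos >= 31 is 31 -> NC
Op 7: route key 71: smallest pos >= 71 is 74 -> ND
Op 8: remove NB -> ring=[31:NC,65:NA,74:ND]
Op 9: add NE@73 -> ring=[31:NC,65:NA,73:NE,74:ND]
Op 10: add NF@58 -> ring=[31:NC,58:NF,65:NA,73:NE,74:ND]
Final route key 68: smallest pos >= 68 is 73 -> NE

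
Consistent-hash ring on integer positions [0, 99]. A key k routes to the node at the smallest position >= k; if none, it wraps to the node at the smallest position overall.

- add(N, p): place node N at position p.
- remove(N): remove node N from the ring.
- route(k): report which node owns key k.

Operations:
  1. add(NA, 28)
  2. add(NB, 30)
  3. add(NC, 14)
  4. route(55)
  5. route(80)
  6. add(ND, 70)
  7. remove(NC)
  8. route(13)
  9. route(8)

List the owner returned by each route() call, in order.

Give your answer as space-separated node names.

Op 1: add NA@28 -> ring=[28:NA]
Op 2: add NB@30 -> ring=[28:NA,30:NB]
Op 3: add NC@14 -> ring=[14:NC,28:NA,30:NB]
Op 4: route key 55: none >= 55, wrap to smallest pos 14 -> NC
Op 5: route key 80: none >= 80, wrap to smallest pos 14 -> NC
Op 6: add ND@70 -> ring=[14:NC,28:NA,30:NB,70:ND]
Op 7: remove NC -> ring=[28:NA,30:NB,70:ND]
Op 8: route key 13: smallest pos >= 13 is 28 -> NA
Op 9: route key 8: smallest pos >= 8 is 28 -> NA

Answer: NC NC NA NA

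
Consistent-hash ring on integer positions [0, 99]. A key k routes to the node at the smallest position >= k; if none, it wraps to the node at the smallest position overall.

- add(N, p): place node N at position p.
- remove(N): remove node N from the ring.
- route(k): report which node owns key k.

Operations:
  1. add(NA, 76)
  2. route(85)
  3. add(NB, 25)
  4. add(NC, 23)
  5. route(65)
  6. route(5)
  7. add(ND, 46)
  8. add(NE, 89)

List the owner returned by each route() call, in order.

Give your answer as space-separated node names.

Answer: NA NA NC

Derivation:
Op 1: add NA@76 -> ring=[76:NA]
Op 2: route key 85: none >= 85, wrap to smallest pos 76 -> NA
Op 3: add NB@25 -> ring=[25:NB,76:NA]
Op 4: add NC@23 -> ring=[23:NC,25:NB,76:NA]
Op 5: route key 65: smallest pos >= 65 is 76 -> NA
Op 6: route key 5: smallest pos >= 5 is 23 -> NC
Op 7: add ND@46 -> ring=[23:NC,25:NB,46:ND,76:NA]
Op 8: add NE@89 -> ring=[23:NC,25:NB,46:ND,76:NA,89:NE]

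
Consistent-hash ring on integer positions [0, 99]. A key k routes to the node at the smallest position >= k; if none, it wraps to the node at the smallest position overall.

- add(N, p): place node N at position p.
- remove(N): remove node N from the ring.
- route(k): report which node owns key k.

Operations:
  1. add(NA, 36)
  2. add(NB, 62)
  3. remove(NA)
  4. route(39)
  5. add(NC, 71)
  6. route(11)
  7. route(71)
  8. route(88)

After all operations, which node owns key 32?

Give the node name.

Answer: NB

Derivation:
Op 1: add NA@36 -> ring=[36:NA]
Op 2: add NB@62 -> ring=[36:NA,62:NB]
Op 3: remove NA -> ring=[62:NB]
Op 4: route key 39: smallest pos >= 39 is 62 -> NB
Op 5: add NC@71 -> ring=[62:NB,71:NC]
Op 6: route key 11: smallest pos >= 11 is 62 -> NB
Op 7: route key 71: smallest pos >= 71 is 71 -> NC
Op 8: route key 88: none >= 88, wrap to smallest pos 62 -> NB
Final route key 32: smallest pos >= 32 is 62 -> NB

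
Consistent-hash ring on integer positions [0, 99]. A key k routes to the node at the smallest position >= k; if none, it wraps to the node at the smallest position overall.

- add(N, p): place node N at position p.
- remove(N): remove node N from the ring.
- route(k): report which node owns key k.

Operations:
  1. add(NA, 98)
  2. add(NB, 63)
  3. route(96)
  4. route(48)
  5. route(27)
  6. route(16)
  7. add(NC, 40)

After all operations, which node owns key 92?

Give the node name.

Op 1: add NA@98 -> ring=[98:NA]
Op 2: add NB@63 -> ring=[63:NB,98:NA]
Op 3: route key 96: smallest pos >= 96 is 98 -> NA
Op 4: route key 48: smallest pos >= 48 is 63 -> NB
Op 5: route key 27: smallest pos >= 27 is 63 -> NB
Op 6: route key 16: smallest pos >= 16 is 63 -> NB
Op 7: add NC@40 -> ring=[40:NC,63:NB,98:NA]
Final route key 92: smallest pos >= 92 is 98 -> NA

Answer: NA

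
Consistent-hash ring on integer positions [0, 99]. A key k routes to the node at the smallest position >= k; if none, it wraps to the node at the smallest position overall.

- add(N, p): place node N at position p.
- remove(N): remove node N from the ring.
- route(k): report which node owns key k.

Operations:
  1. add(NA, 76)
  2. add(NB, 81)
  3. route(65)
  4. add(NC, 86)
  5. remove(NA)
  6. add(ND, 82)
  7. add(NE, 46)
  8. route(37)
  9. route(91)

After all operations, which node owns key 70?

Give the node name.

Answer: NB

Derivation:
Op 1: add NA@76 -> ring=[76:NA]
Op 2: add NB@81 -> ring=[76:NA,81:NB]
Op 3: route key 65: smallest pos >= 65 is 76 -> NA
Op 4: add NC@86 -> ring=[76:NA,81:NB,86:NC]
Op 5: remove NA -> ring=[81:NB,86:NC]
Op 6: add ND@82 -> ring=[81:NB,82:ND,86:NC]
Op 7: add NE@46 -> ring=[46:NE,81:NB,82:ND,86:NC]
Op 8: route key 37: smallest pos >= 37 is 46 -> NE
Op 9: route key 91: none >= 91, wrap to smallest pos 46 -> NE
Final route key 70: smallest pos >= 70 is 81 -> NB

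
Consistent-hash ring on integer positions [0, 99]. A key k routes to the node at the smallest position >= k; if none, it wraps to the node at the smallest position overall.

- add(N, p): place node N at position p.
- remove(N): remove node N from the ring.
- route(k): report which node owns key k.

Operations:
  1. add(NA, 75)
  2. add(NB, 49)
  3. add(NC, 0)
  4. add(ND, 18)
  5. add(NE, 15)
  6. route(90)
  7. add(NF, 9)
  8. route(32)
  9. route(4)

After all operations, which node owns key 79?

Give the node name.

Op 1: add NA@75 -> ring=[75:NA]
Op 2: add NB@49 -> ring=[49:NB,75:NA]
Op 3: add NC@0 -> ring=[0:NC,49:NB,75:NA]
Op 4: add ND@18 -> ring=[0:NC,18:ND,49:NB,75:NA]
Op 5: add NE@15 -> ring=[0:NC,15:NE,18:ND,49:NB,75:NA]
Op 6: route key 90: none >= 90, wrap to smallest pos 0 -> NC
Op 7: add NF@9 -> ring=[0:NC,9:NF,15:NE,18:ND,49:NB,75:NA]
Op 8: route key 32: smallest pos >= 32 is 49 -> NB
Op 9: route key 4: smallest pos >= 4 is 9 -> NF
Final route key 79: none >= 79, wrap to smallest pos 0 -> NC

Answer: NC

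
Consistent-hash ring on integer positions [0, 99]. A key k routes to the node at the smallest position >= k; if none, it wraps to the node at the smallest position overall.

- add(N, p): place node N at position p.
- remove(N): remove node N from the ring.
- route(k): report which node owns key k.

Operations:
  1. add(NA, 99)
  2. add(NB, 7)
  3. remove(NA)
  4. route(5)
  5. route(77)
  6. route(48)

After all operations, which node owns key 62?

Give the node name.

Op 1: add NA@99 -> ring=[99:NA]
Op 2: add NB@7 -> ring=[7:NB,99:NA]
Op 3: remove NA -> ring=[7:NB]
Op 4: route key 5: smallest pos >= 5 is 7 -> NB
Op 5: route key 77: none >= 77, wrap to smallest pos 7 -> NB
Op 6: route key 48: none >= 48, wrap to smallest pos 7 -> NB
Final route key 62: none >= 62, wrap to smallest pos 7 -> NB

Answer: NB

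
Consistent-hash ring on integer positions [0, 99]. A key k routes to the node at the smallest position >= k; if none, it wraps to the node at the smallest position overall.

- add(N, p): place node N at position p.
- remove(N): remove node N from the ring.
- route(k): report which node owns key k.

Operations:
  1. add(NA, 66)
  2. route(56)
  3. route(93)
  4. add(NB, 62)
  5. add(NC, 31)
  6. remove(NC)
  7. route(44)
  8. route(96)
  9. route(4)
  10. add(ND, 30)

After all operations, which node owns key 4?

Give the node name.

Op 1: add NA@66 -> ring=[66:NA]
Op 2: route key 56: smallest pos >= 56 is 66 -> NA
Op 3: route key 93: none >= 93, wrap to smallest pos 66 -> NA
Op 4: add NB@62 -> ring=[62:NB,66:NA]
Op 5: add NC@31 -> ring=[31:NC,62:NB,66:NA]
Op 6: remove NC -> ring=[62:NB,66:NA]
Op 7: route key 44: smallest pos >= 44 is 62 -> NB
Op 8: route key 96: none >= 96, wrap to smallest pos 62 -> NB
Op 9: route key 4: smallest pos >= 4 is 62 -> NB
Op 10: add ND@30 -> ring=[30:ND,62:NB,66:NA]
Final route key 4: smallest pos >= 4 is 30 -> ND

Answer: ND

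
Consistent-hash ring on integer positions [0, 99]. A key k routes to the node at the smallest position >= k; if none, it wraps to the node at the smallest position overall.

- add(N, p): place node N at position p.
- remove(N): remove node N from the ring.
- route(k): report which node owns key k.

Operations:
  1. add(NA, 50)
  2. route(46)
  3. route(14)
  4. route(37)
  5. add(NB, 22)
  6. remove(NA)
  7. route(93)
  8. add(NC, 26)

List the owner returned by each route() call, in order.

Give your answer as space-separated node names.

Op 1: add NA@50 -> ring=[50:NA]
Op 2: route key 46: smallest pos >= 46 is 50 -> NA
Op 3: route key 14: smallest pos >= 14 is 50 -> NA
Op 4: route key 37: smallest pos >= 37 is 50 -> NA
Op 5: add NB@22 -> ring=[22:NB,50:NA]
Op 6: remove NA -> ring=[22:NB]
Op 7: route key 93: none >= 93, wrap to smallest pos 22 -> NB
Op 8: add NC@26 -> ring=[22:NB,26:NC]

Answer: NA NA NA NB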